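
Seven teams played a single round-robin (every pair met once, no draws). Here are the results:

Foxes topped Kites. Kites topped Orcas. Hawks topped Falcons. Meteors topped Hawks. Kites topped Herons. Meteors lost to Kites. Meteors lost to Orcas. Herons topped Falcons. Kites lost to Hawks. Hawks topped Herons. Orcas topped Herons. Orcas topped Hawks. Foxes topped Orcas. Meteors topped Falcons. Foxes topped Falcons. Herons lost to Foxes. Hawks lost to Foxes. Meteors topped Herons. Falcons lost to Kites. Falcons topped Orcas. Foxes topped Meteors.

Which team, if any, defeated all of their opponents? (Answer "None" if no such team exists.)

Foxes

Foxes has 6 wins out of 6 opponents — a perfect record.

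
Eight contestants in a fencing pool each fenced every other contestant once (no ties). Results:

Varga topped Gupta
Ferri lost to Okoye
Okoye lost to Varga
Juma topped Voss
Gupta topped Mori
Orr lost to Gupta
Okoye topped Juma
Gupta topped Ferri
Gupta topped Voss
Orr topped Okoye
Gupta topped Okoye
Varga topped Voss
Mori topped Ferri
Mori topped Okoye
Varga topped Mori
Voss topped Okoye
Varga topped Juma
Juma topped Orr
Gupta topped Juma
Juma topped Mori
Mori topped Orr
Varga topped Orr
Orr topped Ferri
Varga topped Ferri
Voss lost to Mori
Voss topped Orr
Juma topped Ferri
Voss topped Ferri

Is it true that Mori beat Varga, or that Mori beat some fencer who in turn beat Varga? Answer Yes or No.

No

Mori did not beat Varga directly.
Mori beat Okoye, Orr, Ferri, Voss, but each of them lost to Varga. No two-step path.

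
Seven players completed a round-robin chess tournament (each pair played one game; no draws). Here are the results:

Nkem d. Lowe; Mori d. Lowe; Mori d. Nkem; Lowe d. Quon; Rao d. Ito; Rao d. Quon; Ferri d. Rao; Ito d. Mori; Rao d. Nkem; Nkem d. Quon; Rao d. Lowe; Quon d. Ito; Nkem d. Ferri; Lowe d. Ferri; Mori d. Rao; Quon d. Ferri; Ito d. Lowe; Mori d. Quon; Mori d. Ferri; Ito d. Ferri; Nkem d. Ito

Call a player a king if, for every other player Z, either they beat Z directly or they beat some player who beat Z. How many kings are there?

Ferri cannot reach Mori in two steps.
Lowe cannot reach Nkem, Mori in two steps.
Rao reaches everyone (king).
Nkem reaches everyone (king).
Quon cannot reach Nkem in two steps.
Ito reaches everyone (king).
Mori reaches everyone (king).
Kings: Rao, Nkem, Ito, Mori — 4.

4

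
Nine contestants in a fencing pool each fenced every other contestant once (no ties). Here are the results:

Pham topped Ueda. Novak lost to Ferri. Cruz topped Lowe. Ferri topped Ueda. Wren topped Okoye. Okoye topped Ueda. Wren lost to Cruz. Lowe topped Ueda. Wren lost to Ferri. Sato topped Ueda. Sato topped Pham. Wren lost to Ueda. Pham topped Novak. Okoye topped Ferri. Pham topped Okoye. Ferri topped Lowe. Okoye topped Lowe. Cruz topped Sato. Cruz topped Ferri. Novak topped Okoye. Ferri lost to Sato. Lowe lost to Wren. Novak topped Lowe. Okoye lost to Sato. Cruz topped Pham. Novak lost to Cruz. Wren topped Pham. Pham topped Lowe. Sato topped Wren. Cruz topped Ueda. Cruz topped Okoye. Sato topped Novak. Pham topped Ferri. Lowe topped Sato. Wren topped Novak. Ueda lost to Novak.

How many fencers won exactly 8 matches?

Win totals: Ueda 1, Okoye 3, Wren 4, Lowe 2, Pham 5, Ferri 4, Sato 6, Cruz 8, Novak 3.
Exactly 8: Cruz — 1 fencer.

1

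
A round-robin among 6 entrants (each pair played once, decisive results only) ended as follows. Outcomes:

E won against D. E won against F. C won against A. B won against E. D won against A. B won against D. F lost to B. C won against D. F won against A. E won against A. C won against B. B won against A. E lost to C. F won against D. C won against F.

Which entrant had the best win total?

Win totals: A 0, B 4, C 5, D 1, E 3, F 2.
C leads with 5 wins (next highest: 4).

C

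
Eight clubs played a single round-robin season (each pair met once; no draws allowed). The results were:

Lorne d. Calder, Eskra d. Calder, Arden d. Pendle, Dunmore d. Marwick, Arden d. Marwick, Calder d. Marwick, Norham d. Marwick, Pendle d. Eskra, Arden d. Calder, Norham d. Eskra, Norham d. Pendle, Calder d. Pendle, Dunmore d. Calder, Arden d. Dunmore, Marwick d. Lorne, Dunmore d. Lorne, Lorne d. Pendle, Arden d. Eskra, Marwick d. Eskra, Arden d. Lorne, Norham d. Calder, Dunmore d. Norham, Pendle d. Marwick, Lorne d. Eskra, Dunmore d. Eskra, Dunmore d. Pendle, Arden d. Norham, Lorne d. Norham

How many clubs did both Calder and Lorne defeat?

Calder beat: Pendle, Marwick.
Lorne beat: Norham, Eskra, Pendle, Calder.
Both beat: Pendle — 1.

1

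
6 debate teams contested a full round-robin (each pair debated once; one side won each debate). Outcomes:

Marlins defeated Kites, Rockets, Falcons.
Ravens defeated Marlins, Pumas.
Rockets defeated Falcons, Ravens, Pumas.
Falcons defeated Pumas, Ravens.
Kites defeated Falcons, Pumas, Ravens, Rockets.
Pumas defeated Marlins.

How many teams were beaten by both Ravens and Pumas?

1

Ravens beat: Pumas, Marlins.
Pumas beat: Marlins.
Both beat: Marlins — 1.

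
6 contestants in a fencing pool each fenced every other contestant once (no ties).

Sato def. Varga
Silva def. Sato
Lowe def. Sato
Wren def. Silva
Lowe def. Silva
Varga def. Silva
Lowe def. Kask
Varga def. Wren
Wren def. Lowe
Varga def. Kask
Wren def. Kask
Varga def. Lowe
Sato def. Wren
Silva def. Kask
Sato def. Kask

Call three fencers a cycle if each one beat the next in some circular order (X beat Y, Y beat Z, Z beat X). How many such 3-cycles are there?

4

Win totals: Sato 3, Varga 4, Wren 3, Silva 2, Lowe 3, Kask 0.
A fencer with w wins dominates both others in C(w,2) triples; summing gives 3 + 6 + 3 + 1 + 3 + 0 = 16 transitive triples.
Total triples C(6,3) = 20, so cyclic triples = 20 − 16 = 4.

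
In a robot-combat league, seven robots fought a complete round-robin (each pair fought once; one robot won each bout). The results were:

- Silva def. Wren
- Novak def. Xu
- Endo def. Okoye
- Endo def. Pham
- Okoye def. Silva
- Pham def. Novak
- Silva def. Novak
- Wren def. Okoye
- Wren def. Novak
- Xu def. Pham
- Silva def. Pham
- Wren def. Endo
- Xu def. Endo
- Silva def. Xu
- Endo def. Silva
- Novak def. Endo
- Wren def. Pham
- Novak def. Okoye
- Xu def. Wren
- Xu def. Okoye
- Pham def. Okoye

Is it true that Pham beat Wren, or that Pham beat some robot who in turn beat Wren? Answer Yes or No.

Pham did not beat Wren directly.
Pham beat Okoye, Novak, but each of them lost to Wren. No two-step path.

No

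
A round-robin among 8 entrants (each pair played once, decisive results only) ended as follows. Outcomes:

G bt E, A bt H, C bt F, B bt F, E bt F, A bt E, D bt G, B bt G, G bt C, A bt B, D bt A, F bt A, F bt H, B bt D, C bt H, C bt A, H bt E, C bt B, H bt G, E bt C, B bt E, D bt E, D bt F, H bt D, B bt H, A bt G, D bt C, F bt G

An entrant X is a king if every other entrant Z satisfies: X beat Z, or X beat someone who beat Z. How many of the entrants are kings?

5

A reaches everyone (king).
B reaches everyone (king).
C reaches everyone (king).
D reaches everyone (king).
E cannot reach D in two steps.
F reaches everyone (king).
G cannot reach D in two steps.
H cannot reach B in two steps.
Kings: A, B, C, D, F — 5.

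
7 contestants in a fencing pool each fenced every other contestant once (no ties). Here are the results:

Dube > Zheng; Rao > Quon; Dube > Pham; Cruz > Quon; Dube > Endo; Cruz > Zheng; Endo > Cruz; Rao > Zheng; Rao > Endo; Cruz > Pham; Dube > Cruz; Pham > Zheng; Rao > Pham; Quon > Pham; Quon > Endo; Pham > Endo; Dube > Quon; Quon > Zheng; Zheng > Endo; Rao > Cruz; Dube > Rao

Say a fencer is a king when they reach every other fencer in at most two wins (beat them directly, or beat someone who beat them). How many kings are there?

Endo cannot reach Rao, Dube in two steps.
Rao cannot reach Dube in two steps.
Dube reaches everyone (king).
Quon cannot reach Rao, Dube in two steps.
Pham cannot reach Rao, Dube, Quon in two steps.
Zheng cannot reach Rao, Dube, Quon, Pham in two steps.
Cruz cannot reach Rao, Dube in two steps.
Kings: Dube — 1.

1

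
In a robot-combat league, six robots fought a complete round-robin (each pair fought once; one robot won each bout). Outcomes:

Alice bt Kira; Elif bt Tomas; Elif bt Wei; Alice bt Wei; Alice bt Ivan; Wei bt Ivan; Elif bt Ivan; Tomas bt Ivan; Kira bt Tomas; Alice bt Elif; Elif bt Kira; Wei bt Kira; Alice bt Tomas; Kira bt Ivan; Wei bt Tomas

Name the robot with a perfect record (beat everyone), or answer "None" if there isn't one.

Alice

Alice has 5 wins out of 5 opponents — a perfect record.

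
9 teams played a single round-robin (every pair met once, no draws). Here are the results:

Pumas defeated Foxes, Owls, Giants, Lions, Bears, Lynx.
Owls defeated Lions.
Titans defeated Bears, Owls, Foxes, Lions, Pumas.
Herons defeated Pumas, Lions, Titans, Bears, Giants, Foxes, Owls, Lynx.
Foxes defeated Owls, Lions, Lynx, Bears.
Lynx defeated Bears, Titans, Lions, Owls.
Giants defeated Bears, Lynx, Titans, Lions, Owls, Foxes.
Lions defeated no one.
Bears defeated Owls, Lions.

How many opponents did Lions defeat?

Lions' results: beat no one; lost to Giants, Pumas, Owls, Titans, Lynx, Herons, Foxes, Bears.
That is 0 wins.

0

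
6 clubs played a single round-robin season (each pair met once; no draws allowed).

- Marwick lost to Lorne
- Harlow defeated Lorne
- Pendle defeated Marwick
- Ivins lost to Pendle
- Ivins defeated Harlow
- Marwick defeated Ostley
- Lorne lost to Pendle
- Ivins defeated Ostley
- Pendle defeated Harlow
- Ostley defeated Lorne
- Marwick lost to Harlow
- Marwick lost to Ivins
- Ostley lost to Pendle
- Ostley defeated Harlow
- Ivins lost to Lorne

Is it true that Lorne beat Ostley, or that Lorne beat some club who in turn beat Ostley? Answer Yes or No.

Yes

Lorne did not beat Ostley directly.
Lorne beat Marwick, Ivins. Of those, Marwick beat Ostley.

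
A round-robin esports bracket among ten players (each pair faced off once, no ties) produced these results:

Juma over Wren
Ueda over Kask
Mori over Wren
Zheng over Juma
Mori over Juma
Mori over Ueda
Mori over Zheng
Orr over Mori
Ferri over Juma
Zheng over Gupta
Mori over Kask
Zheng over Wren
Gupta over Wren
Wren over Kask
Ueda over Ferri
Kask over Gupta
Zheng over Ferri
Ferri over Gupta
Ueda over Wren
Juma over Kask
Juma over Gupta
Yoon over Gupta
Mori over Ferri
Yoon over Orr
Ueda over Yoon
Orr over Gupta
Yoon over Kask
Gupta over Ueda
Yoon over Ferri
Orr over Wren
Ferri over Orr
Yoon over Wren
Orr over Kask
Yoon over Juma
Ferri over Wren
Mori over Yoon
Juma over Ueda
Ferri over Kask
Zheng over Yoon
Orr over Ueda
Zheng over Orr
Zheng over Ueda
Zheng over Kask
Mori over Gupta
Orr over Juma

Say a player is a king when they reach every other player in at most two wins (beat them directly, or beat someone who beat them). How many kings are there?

3

Juma cannot reach Orr, Zheng, Mori in two steps.
Orr reaches everyone (king).
Ueda cannot reach Zheng, Mori in two steps.
Gupta cannot reach Juma, Orr, Zheng, Mori in two steps.
Wren cannot reach Juma, Orr, Ueda, Ferri, Zheng, Yoon, Mori in two steps.
Ferri cannot reach Zheng, Yoon in two steps.
Zheng reaches everyone (king).
Yoon cannot reach Zheng in two steps.
Kask cannot reach Juma, Orr, Ferri, Zheng, Yoon, Mori in two steps.
Mori reaches everyone (king).
Kings: Orr, Zheng, Mori — 3.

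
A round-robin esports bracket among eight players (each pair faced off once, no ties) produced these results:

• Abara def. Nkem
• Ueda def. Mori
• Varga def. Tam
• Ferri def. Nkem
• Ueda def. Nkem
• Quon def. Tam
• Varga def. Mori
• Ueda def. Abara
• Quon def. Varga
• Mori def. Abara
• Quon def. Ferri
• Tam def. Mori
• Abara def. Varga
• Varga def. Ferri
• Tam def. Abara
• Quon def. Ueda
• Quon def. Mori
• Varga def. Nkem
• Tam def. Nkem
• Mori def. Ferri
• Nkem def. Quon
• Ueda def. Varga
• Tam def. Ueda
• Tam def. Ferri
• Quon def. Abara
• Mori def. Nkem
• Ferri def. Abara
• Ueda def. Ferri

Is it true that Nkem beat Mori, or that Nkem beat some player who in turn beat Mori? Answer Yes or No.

Nkem did not beat Mori directly.
Nkem beat Quon. Of those, Quon beat Mori.

Yes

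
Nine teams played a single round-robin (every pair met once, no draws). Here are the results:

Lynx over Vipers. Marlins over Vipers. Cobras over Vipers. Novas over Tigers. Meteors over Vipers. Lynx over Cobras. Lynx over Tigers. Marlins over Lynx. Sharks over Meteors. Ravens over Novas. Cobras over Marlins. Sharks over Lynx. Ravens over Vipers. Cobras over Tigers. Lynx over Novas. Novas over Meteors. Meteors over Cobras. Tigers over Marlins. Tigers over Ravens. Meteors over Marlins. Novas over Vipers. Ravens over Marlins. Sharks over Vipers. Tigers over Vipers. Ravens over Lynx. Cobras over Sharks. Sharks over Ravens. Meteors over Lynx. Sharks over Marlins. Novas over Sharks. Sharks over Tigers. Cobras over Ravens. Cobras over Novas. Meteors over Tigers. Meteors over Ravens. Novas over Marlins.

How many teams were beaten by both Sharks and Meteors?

5

Sharks beat: Tigers, Vipers, Ravens, Marlins, Meteors, Lynx.
Meteors beat: Tigers, Vipers, Ravens, Marlins, Cobras, Lynx.
Both beat: Tigers, Vipers, Ravens, Marlins, Lynx — 5.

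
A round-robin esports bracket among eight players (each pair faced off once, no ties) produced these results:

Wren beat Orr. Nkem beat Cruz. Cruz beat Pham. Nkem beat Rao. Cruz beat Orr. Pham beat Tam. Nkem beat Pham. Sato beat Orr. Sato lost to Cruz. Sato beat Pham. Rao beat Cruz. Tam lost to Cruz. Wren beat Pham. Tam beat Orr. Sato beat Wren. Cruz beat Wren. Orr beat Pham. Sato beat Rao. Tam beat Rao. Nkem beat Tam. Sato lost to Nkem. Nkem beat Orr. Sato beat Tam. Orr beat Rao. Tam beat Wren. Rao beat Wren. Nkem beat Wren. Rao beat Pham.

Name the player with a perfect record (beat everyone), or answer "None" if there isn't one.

Nkem

Nkem has 7 wins out of 7 opponents — a perfect record.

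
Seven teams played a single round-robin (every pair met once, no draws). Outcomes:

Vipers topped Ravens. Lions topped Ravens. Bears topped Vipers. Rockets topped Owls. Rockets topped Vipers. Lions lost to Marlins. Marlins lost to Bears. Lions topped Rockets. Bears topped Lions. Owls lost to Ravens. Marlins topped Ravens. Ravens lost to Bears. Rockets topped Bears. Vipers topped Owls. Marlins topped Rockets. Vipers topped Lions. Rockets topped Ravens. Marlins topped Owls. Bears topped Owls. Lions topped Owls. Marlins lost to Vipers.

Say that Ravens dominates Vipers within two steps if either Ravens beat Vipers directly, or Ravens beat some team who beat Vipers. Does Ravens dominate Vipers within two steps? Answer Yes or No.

No

Ravens did not beat Vipers directly.
Ravens beat Owls, but each of them lost to Vipers. No two-step path.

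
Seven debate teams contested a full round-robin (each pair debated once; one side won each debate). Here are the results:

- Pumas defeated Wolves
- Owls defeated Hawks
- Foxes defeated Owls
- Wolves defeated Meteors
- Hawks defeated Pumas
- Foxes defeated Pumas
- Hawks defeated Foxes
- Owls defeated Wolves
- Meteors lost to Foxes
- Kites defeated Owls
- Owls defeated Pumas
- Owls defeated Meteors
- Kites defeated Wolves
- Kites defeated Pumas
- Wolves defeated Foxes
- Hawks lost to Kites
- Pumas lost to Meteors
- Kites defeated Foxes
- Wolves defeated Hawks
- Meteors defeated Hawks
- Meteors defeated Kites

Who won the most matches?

Win totals: Meteors 3, Foxes 3, Pumas 1, Wolves 3, Kites 5, Hawks 2, Owls 4.
Kites leads with 5 wins (next highest: 4).

Kites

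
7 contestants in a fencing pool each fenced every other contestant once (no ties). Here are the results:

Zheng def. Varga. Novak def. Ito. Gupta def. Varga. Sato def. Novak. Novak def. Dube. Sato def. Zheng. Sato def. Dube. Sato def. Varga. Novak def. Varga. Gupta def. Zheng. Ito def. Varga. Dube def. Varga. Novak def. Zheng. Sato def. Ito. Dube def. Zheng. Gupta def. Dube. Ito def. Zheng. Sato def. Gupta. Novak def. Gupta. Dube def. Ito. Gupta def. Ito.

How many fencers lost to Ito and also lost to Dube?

2

Ito beat: Zheng, Varga.
Dube beat: Zheng, Ito, Varga.
Both beat: Zheng, Varga — 2.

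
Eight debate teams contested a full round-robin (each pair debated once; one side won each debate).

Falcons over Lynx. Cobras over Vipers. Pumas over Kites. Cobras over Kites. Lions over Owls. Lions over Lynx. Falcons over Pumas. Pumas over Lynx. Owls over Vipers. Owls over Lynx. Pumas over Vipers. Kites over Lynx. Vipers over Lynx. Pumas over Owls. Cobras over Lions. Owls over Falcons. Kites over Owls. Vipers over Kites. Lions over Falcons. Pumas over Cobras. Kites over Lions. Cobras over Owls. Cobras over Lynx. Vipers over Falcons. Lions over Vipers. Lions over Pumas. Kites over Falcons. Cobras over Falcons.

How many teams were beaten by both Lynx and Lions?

Lynx beat: no one.
Lions beat: Pumas, Lynx, Owls, Vipers, Falcons.
No one was beaten by both.

0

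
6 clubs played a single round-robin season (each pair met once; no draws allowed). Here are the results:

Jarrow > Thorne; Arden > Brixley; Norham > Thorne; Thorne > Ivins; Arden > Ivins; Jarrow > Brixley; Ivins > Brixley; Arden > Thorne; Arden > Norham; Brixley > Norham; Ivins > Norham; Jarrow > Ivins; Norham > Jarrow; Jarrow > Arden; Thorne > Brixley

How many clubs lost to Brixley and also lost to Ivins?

1

Brixley beat: Norham.
Ivins beat: Brixley, Norham.
Both beat: Norham — 1.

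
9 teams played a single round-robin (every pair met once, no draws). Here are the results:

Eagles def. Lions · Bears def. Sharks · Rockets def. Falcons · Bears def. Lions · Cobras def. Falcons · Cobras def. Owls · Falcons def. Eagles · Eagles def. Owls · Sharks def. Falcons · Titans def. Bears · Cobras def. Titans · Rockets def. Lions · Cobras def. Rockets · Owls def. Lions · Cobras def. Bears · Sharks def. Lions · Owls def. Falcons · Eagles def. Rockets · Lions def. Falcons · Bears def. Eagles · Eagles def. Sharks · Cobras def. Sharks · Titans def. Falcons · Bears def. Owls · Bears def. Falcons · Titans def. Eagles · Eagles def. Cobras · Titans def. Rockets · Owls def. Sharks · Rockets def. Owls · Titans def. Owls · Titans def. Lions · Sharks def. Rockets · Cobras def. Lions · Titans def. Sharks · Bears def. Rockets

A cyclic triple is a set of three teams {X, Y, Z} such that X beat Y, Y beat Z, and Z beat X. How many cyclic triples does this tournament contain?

8

Win totals: Cobras 7, Lions 1, Rockets 3, Titans 7, Bears 6, Falcons 1, Eagles 5, Owls 3, Sharks 3.
A team with w wins dominates both others in C(w,2) triples; summing gives 21 + 0 + 3 + 21 + 15 + 0 + 10 + 3 + 3 = 76 transitive triples.
Total triples C(9,3) = 84, so cyclic triples = 84 − 76 = 8.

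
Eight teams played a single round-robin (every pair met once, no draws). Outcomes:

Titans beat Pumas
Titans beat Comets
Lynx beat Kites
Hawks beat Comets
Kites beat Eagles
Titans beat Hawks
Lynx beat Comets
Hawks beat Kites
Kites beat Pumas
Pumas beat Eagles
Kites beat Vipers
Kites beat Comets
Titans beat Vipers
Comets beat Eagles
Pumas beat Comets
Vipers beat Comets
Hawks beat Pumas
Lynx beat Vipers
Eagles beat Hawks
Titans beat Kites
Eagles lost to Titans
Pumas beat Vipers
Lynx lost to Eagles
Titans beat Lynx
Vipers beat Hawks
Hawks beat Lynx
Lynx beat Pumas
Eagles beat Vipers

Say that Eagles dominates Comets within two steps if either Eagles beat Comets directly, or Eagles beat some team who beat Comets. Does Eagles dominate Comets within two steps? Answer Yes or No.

Eagles did not beat Comets directly.
Eagles beat Vipers, Lynx, Hawks. Of those, Vipers beat Comets.

Yes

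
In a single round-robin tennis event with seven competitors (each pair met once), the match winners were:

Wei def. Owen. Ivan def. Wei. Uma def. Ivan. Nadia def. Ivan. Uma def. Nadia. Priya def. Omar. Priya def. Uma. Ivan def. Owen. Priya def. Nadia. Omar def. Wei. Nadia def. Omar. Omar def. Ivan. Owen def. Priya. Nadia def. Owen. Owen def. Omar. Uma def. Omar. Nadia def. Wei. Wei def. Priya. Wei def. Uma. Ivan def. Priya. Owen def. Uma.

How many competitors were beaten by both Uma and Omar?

Uma beat: Nadia, Ivan, Omar.
Omar beat: Wei, Ivan.
Both beat: Ivan — 1.

1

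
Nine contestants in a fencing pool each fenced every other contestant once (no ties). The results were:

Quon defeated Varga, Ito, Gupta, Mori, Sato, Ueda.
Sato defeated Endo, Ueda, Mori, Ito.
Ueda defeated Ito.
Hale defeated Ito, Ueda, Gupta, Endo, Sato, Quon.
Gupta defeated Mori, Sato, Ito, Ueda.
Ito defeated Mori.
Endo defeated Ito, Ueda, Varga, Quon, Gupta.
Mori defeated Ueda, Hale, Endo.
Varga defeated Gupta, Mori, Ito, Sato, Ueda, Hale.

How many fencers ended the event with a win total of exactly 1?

2

Win totals: Quon 6, Gupta 4, Mori 3, Endo 5, Hale 6, Sato 4, Ito 1, Varga 6, Ueda 1.
Exactly 1: Ito, Ueda — 2 fencers.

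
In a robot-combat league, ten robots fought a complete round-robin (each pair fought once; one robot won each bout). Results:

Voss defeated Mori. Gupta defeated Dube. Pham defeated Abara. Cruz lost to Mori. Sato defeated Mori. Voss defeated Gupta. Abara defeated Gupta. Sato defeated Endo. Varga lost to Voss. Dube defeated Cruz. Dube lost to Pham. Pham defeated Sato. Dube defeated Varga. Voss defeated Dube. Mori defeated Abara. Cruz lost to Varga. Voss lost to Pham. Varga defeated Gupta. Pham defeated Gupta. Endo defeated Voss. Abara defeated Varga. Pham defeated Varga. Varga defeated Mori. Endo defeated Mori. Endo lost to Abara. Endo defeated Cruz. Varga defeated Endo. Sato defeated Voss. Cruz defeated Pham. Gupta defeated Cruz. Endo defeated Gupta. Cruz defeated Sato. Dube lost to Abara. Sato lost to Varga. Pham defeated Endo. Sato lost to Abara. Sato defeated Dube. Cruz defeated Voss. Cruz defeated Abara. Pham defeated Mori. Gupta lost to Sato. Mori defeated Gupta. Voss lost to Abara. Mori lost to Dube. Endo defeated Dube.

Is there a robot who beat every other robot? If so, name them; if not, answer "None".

Highest win total is Pham with 8 (out of 9 possible).
Pham lost to Cruz, so no robot went undefeated.

None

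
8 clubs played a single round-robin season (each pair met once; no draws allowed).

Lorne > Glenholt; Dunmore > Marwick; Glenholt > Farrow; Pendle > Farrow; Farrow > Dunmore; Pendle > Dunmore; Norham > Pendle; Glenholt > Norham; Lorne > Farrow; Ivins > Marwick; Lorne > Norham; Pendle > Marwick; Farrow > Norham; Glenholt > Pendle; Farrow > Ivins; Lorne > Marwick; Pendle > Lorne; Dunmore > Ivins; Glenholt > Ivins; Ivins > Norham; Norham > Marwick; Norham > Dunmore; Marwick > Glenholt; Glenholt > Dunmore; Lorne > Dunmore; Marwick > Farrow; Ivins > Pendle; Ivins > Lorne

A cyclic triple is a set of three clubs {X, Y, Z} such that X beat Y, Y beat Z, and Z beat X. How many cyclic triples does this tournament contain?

Win totals: Pendle 4, Marwick 2, Norham 3, Dunmore 2, Ivins 4, Farrow 3, Glenholt 5, Lorne 5.
A club with w wins dominates both others in C(w,2) triples; summing gives 6 + 1 + 3 + 1 + 6 + 3 + 10 + 10 = 40 transitive triples.
Total triples C(8,3) = 56, so cyclic triples = 56 − 40 = 16.

16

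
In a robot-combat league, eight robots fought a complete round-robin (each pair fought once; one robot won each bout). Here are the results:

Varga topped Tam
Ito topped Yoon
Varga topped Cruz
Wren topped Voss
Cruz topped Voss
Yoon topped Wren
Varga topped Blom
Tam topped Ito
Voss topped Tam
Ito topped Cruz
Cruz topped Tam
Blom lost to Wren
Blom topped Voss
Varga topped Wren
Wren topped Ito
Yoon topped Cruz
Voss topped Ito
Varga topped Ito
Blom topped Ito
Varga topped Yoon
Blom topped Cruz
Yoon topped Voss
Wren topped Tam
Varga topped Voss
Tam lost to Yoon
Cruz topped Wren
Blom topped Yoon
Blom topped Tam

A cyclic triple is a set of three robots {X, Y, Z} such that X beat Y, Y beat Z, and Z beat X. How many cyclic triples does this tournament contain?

8

Win totals: Varga 7, Yoon 4, Ito 2, Tam 1, Blom 5, Voss 2, Wren 4, Cruz 3.
A robot with w wins dominates both others in C(w,2) triples; summing gives 21 + 6 + 1 + 0 + 10 + 1 + 6 + 3 = 48 transitive triples.
Total triples C(8,3) = 56, so cyclic triples = 56 − 48 = 8.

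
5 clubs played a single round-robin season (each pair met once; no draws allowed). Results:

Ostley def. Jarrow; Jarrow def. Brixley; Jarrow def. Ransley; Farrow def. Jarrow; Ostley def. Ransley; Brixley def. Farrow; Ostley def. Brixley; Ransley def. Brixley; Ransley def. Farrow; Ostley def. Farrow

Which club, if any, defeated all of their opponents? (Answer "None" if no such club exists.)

Ostley

Ostley has 4 wins out of 4 opponents — a perfect record.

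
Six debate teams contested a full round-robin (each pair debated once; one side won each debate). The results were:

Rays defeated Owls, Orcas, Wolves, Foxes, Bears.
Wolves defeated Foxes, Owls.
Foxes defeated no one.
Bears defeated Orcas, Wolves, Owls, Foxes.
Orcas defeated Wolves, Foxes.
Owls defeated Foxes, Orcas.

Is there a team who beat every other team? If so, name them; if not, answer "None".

Rays has 5 wins out of 5 opponents — a perfect record.

Rays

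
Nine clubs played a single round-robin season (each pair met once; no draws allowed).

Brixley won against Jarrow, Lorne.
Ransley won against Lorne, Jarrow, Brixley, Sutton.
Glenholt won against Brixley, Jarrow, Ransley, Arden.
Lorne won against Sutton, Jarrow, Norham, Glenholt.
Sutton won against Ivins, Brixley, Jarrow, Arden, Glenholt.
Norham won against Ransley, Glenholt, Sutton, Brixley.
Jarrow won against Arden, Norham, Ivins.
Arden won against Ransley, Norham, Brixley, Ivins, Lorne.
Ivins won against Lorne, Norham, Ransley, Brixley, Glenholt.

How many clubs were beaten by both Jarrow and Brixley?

Jarrow beat: Ivins, Arden, Norham.
Brixley beat: Jarrow, Lorne.
No one was beaten by both.

0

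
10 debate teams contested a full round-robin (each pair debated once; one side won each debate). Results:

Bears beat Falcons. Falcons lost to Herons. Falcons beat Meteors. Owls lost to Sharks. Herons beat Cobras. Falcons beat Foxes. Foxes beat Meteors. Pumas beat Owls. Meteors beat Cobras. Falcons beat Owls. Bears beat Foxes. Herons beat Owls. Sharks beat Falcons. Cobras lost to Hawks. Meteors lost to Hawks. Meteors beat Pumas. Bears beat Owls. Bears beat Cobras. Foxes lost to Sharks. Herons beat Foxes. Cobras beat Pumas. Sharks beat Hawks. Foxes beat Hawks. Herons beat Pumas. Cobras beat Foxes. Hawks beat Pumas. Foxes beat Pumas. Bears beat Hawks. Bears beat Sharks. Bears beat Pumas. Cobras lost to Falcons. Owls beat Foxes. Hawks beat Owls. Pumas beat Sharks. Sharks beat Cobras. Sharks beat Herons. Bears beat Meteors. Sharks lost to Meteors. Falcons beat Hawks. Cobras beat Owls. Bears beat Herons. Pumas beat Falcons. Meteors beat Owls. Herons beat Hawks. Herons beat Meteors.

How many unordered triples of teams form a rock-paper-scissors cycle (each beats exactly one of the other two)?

17

Win totals: Hawks 4, Owls 1, Cobras 3, Bears 9, Sharks 6, Meteors 4, Herons 7, Foxes 3, Falcons 5, Pumas 3.
A team with w wins dominates both others in C(w,2) triples; summing gives 6 + 0 + 3 + 36 + 15 + 6 + 21 + 3 + 10 + 3 = 103 transitive triples.
Total triples C(10,3) = 120, so cyclic triples = 120 − 103 = 17.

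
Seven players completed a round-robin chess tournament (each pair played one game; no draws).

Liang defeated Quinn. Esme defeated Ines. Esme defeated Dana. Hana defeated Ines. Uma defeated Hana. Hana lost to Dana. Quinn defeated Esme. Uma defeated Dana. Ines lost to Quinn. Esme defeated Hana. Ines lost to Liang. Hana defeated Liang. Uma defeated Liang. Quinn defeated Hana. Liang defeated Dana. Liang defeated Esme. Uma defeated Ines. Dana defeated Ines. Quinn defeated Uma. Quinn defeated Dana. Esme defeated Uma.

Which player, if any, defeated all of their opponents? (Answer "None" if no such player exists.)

Highest win total is Quinn with 5 (out of 6 possible).
Quinn lost to Liang, so no player went undefeated.

None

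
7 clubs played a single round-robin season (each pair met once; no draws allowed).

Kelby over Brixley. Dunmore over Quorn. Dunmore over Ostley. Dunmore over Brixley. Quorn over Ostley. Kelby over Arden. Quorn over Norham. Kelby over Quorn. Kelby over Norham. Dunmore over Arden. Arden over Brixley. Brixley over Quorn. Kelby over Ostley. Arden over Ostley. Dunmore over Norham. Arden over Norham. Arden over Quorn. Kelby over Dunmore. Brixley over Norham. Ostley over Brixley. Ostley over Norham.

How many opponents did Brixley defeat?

Brixley's results: beat Quorn, Norham; lost to Kelby, Ostley, Dunmore, Arden.
That is 2 wins.

2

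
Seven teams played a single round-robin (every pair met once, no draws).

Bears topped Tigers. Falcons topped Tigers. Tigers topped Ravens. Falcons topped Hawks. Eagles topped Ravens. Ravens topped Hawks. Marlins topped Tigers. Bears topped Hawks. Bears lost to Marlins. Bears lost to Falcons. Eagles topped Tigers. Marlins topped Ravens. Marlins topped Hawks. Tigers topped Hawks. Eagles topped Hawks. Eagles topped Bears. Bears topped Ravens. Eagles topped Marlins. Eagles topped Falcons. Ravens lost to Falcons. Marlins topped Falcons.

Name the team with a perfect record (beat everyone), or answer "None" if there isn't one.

Eagles

Eagles has 6 wins out of 6 opponents — a perfect record.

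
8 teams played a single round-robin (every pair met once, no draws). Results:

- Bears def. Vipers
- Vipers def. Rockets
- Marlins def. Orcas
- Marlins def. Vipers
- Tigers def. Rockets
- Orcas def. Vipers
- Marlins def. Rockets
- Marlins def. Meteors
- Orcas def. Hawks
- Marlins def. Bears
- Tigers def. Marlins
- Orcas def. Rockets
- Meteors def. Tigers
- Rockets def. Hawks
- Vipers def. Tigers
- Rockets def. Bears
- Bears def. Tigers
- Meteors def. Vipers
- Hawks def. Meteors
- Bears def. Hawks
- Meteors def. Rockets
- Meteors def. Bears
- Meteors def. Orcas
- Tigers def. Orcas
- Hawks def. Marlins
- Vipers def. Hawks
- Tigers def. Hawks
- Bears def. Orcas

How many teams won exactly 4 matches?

2

Win totals: Hawks 2, Orcas 3, Bears 4, Marlins 5, Rockets 2, Tigers 4, Vipers 3, Meteors 5.
Exactly 4: Bears, Tigers — 2 teams.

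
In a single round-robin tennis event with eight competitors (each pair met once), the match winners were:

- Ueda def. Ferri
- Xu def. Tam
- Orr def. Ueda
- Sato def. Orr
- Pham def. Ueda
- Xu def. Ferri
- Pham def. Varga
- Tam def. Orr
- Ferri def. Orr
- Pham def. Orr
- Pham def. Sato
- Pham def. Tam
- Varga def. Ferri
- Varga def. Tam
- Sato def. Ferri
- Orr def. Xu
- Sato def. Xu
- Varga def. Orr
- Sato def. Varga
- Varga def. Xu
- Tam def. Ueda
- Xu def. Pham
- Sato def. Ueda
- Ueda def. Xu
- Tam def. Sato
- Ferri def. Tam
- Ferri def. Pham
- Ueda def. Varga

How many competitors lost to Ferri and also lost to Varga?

2

Ferri beat: Tam, Pham, Orr.
Varga beat: Ferri, Tam, Orr, Xu.
Both beat: Tam, Orr — 2.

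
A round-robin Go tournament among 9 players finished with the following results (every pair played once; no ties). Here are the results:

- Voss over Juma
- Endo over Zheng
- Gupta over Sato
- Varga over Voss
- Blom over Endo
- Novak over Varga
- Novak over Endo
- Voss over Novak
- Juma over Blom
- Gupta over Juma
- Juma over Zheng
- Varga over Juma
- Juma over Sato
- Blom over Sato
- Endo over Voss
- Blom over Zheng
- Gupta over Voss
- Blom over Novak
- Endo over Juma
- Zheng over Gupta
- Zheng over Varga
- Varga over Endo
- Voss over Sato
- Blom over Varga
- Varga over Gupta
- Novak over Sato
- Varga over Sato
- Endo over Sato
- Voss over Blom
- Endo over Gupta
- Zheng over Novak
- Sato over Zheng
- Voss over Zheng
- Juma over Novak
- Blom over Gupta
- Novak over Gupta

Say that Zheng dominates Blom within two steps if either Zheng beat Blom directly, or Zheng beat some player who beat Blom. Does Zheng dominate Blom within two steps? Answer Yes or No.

No

Zheng did not beat Blom directly.
Zheng beat Gupta, Novak, Varga, but each of them lost to Blom. No two-step path.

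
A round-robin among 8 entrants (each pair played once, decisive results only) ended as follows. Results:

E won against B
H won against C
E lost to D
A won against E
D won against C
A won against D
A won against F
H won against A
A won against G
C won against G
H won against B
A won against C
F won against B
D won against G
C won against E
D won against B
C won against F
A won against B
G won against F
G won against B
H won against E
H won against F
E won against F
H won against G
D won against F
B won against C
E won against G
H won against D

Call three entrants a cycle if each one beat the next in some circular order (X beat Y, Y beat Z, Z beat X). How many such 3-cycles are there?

3

Win totals: A 6, B 1, C 3, D 5, E 3, F 1, G 2, H 7.
An entrant with w wins dominates both others in C(w,2) triples; summing gives 15 + 0 + 3 + 10 + 3 + 0 + 1 + 21 = 53 transitive triples.
Total triples C(8,3) = 56, so cyclic triples = 56 − 53 = 3.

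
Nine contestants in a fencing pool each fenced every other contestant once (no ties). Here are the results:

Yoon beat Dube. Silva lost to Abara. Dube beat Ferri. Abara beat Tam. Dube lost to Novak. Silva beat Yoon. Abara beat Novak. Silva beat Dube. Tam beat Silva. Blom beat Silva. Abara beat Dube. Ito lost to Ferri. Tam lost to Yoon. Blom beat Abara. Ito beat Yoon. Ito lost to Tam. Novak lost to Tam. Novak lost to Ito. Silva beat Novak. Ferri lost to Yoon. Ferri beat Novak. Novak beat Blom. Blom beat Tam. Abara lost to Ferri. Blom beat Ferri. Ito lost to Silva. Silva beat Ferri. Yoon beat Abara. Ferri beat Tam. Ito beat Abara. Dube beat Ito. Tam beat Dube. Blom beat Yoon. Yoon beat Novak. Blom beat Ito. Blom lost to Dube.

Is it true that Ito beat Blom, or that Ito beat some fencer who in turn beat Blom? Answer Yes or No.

Ito did not beat Blom directly.
Ito beat Yoon, Novak, Abara. Of those, Novak beat Blom.

Yes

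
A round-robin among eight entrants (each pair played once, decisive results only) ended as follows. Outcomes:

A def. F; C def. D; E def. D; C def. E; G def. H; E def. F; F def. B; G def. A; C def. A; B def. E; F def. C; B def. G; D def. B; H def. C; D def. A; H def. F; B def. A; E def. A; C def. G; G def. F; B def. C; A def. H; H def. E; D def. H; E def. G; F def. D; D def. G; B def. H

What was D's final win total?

4

D's results: beat A, B, G, H; lost to C, E, F.
That is 4 wins.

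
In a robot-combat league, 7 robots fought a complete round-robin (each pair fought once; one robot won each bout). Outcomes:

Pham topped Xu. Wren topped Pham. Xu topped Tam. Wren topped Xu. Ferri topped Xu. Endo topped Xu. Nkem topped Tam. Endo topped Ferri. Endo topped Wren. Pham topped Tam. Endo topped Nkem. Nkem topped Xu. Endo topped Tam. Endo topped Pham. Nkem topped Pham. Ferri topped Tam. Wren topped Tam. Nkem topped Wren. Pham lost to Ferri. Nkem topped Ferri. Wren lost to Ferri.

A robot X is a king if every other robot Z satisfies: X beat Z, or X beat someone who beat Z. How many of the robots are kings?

Pham cannot reach Wren, Endo, Nkem, Ferri in two steps.
Wren cannot reach Endo, Nkem, Ferri in two steps.
Endo reaches everyone (king).
Tam cannot reach Pham, Wren, Endo, Nkem, Ferri, Xu in two steps.
Nkem cannot reach Endo in two steps.
Ferri cannot reach Endo, Nkem in two steps.
Xu cannot reach Pham, Wren, Endo, Nkem, Ferri in two steps.
Kings: Endo — 1.

1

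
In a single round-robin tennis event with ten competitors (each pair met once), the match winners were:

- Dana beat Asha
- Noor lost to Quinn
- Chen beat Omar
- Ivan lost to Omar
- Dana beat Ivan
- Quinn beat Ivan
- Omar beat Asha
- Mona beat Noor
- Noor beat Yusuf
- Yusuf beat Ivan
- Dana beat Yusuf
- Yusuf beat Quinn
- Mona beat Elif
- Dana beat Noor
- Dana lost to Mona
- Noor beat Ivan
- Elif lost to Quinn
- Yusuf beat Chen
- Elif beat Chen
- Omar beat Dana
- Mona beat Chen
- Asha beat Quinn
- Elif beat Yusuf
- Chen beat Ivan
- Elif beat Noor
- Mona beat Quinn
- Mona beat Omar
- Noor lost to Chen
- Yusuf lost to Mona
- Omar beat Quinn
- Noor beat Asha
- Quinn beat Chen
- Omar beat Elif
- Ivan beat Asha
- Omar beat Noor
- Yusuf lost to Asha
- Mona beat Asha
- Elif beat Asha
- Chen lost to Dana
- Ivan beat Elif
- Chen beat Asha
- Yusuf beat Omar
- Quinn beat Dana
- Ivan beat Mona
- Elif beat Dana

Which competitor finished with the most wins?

Mona

Win totals: Noor 3, Ivan 3, Elif 5, Dana 5, Quinn 5, Omar 6, Asha 2, Yusuf 4, Mona 8, Chen 4.
Mona leads with 8 wins (next highest: 6).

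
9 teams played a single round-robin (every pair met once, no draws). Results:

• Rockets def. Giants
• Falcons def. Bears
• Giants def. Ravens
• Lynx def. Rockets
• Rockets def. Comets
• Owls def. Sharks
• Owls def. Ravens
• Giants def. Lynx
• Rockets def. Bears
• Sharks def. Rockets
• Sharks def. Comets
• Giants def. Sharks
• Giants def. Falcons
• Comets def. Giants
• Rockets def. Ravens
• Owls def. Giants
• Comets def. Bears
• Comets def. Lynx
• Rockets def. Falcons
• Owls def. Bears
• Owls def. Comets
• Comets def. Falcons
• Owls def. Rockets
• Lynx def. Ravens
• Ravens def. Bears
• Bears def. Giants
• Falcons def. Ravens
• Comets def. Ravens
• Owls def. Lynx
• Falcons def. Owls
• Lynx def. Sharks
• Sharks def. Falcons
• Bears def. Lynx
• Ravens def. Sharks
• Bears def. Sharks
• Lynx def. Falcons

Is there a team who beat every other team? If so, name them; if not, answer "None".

None

Highest win total is Owls with 7 (out of 8 possible).
Owls lost to Falcons, so no team went undefeated.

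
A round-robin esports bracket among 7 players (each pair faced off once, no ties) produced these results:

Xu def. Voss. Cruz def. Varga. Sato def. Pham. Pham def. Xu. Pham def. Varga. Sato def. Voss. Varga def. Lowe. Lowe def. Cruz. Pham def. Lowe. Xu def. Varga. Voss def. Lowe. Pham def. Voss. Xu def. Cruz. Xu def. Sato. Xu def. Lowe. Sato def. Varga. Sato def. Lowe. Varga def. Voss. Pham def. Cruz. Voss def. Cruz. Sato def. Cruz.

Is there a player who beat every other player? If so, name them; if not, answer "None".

None

Highest win total is Xu with 5 (out of 6 possible).
Xu lost to Pham, so no player went undefeated.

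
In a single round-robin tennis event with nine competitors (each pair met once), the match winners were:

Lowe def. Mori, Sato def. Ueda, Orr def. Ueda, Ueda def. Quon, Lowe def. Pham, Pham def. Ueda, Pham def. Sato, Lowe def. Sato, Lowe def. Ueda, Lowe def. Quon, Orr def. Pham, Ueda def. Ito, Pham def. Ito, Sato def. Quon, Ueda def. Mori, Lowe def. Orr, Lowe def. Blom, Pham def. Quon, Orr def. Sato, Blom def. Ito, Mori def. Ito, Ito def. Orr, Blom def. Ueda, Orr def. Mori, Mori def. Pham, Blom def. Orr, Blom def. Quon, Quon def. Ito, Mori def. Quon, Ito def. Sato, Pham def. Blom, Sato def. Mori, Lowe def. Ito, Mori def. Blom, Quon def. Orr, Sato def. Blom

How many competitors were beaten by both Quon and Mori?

1

Quon beat: Orr, Ito.
Mori beat: Quon, Ito, Blom, Pham.
Both beat: Ito — 1.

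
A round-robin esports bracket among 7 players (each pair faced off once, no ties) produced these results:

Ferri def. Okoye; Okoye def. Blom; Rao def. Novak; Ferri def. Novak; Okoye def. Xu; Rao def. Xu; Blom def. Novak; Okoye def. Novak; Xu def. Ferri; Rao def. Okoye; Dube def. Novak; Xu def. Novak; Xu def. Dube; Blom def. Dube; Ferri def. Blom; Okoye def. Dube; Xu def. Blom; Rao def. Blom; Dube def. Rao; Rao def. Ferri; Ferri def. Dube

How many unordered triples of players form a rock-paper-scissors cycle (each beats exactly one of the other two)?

Win totals: Dube 2, Blom 2, Ferri 4, Rao 5, Xu 4, Okoye 4, Novak 0.
A player with w wins dominates both others in C(w,2) triples; summing gives 1 + 1 + 6 + 10 + 6 + 6 + 0 = 30 transitive triples.
Total triples C(7,3) = 35, so cyclic triples = 35 − 30 = 5.

5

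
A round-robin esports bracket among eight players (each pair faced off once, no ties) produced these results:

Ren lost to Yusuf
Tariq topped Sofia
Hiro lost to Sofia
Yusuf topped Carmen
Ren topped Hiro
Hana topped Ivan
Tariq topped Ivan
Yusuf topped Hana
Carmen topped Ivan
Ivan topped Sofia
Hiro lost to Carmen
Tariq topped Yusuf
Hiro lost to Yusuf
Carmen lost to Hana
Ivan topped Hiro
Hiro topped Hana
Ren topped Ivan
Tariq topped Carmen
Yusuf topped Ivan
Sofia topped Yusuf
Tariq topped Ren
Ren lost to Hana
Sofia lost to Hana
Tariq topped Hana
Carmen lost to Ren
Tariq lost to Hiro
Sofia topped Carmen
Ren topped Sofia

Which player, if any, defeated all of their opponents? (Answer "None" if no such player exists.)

None

Highest win total is Tariq with 6 (out of 7 possible).
Tariq lost to Hiro, so no player went undefeated.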